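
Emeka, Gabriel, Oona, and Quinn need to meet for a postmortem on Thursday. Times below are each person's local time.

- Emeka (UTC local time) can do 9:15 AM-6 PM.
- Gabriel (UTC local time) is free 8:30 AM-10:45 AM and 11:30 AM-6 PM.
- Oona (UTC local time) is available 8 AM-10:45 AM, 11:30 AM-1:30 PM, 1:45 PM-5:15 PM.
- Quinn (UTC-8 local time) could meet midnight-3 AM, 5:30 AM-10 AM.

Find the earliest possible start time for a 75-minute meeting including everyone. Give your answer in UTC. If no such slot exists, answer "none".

09:15

Emeka in UTC: 09:15-18:00.
Gabriel in UTC: 08:30-10:45, 11:30-18:00.
Oona in UTC: 08:00-10:45, 11:30-13:30, 13:45-17:15.
Quinn in UTC: 08:00-11:00, 13:30-18:00 (add 8h to convert from UTC-8).
Emeka ∩ Gabriel: 09:15-10:45, 11:30-18:00.
Emeka ∩ Gabriel ∩ Oona: 09:15-10:45, 11:30-13:30, 13:45-17:15.
Emeka ∩ Gabriel ∩ Oona ∩ Quinn: 09:15-10:45, 13:45-17:15.
The first common window of at least 75 minutes is 09:15-10:45, so the earliest start is 09:15.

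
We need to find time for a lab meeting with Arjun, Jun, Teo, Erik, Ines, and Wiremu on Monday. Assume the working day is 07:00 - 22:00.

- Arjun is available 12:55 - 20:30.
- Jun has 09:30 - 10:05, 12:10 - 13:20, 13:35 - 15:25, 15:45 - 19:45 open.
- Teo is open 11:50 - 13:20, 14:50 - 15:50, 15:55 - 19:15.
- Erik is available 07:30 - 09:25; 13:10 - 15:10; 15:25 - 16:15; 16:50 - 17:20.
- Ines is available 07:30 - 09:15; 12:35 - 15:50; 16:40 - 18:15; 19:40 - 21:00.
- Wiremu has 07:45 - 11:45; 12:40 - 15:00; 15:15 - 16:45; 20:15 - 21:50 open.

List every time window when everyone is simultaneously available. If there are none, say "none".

Arjun ∩ Jun: 12:55-13:20, 13:35-15:25, 15:45-19:45.
Arjun ∩ Jun ∩ Teo: 12:55-13:20, 14:50-15:25, 15:45-15:50, 15:55-19:15.
Arjun ∩ Jun ∩ Teo ∩ Erik: 13:10-13:20, 14:50-15:10, 15:45-15:50, 15:55-16:15, 16:50-17:20.
Arjun ∩ Jun ∩ Teo ∩ Erik ∩ Ines: 13:10-13:20, 14:50-15:10, 15:45-15:50, 16:50-17:20.
Arjun ∩ Jun ∩ Teo ∩ Erik ∩ Ines ∩ Wiremu: 13:10-13:20, 14:50-15:00, 15:45-15:50.
Those are the intersection windows.

13:10-13:20, 14:50-15:00, 15:45-15:50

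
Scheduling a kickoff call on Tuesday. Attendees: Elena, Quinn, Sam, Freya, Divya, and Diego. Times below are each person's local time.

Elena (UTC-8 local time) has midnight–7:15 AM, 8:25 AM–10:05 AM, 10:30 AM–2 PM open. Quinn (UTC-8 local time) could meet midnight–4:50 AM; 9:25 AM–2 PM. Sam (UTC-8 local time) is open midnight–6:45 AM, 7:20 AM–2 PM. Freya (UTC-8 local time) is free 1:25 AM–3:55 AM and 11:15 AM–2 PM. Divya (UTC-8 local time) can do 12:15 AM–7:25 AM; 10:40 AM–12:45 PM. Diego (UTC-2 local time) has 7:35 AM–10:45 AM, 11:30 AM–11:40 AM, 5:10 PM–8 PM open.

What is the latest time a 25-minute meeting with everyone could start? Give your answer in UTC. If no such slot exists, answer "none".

20:20

Elena in UTC: 08:00-15:15, 16:25-18:05, 18:30-22:00 (add 8h to convert from UTC-8).
Quinn in UTC: 08:00-12:50, 17:25-22:00 (add 8h to convert from UTC-8).
Sam in UTC: 08:00-14:45, 15:20-22:00 (add 8h to convert from UTC-8).
Freya in UTC: 09:25-11:55, 19:15-22:00 (add 8h to convert from UTC-8).
Divya in UTC: 08:15-15:25, 18:40-20:45 (add 8h to convert from UTC-8).
Diego in UTC: 09:35-12:45, 13:30-13:40, 19:10-22:00 (add 2h to convert from UTC-2).
Elena ∩ Quinn: 08:00-12:50, 17:25-18:05, 18:30-22:00.
Elena ∩ Quinn ∩ Sam: 08:00-12:50, 17:25-18:05, 18:30-22:00.
Elena ∩ Quinn ∩ Sam ∩ Freya: 09:25-11:55, 19:15-22:00.
Elena ∩ Quinn ∩ Sam ∩ Freya ∩ Divya: 09:25-11:55, 19:15-20:45.
Elena ∩ Quinn ∩ Sam ∩ Freya ∩ Divya ∩ Diego: 09:35-11:55, 19:15-20:45.
The last common window of at least 25 minutes is 19:15-20:45; a 25-minute meeting can start as late as 20:20 and still end by 20:45.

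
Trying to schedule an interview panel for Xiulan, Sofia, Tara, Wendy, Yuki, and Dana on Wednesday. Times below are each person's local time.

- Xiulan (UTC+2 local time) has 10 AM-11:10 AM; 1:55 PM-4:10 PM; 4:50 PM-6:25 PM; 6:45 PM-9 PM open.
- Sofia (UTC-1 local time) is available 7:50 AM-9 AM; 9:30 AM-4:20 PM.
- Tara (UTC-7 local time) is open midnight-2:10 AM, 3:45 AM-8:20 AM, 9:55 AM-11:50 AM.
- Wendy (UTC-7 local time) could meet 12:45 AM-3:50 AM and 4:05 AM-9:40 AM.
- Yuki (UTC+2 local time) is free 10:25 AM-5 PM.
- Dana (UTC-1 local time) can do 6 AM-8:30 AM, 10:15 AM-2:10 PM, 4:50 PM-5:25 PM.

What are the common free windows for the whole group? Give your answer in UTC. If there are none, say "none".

08:50-09:10, 11:55-14:10, 14:50-15:00

Xiulan in UTC: 08:00-09:10, 11:55-14:10, 14:50-16:25, 16:45-19:00 (subtract 2h to convert from UTC+2).
Sofia in UTC: 08:50-10:00, 10:30-17:20 (add 1h to convert from UTC-1).
Tara in UTC: 07:00-09:10, 10:45-15:20, 16:55-18:50 (add 7h to convert from UTC-7).
Wendy in UTC: 07:45-10:50, 11:05-16:40 (add 7h to convert from UTC-7).
Yuki in UTC: 08:25-15:00 (subtract 2h to convert from UTC+2).
Dana in UTC: 07:00-09:30, 11:15-15:10, 17:50-18:25 (add 1h to convert from UTC-1).
Xiulan ∩ Sofia: 08:50-09:10, 11:55-14:10, 14:50-16:25, 16:45-17:20.
Xiulan ∩ Sofia ∩ Tara: 08:50-09:10, 11:55-14:10, 14:50-15:20, 16:55-17:20.
Xiulan ∩ Sofia ∩ Tara ∩ Wendy: 08:50-09:10, 11:55-14:10, 14:50-15:20.
Xiulan ∩ Sofia ∩ Tara ∩ Wendy ∩ Yuki: 08:50-09:10, 11:55-14:10, 14:50-15:00.
Xiulan ∩ Sofia ∩ Tara ∩ Wendy ∩ Yuki ∩ Dana: 08:50-09:10, 11:55-14:10, 14:50-15:00.
So the common availability across everyone is 08:50-09:10, 11:55-14:10, 14:50-15:00.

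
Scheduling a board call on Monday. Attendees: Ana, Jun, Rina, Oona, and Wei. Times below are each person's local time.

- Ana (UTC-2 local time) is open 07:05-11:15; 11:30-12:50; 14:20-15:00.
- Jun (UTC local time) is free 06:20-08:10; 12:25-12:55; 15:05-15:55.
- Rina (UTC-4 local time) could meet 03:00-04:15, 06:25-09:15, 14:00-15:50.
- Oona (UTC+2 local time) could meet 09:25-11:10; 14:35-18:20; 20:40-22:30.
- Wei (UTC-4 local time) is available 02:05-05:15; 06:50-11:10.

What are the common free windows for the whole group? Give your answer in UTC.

Ana in UTC: 09:05-13:15, 13:30-14:50, 16:20-17:00 (add 2h to convert from UTC-2).
Jun in UTC: 06:20-08:10, 12:25-12:55, 15:05-15:55.
Rina in UTC: 07:00-08:15, 10:25-13:15, 18:00-19:50 (add 4h to convert from UTC-4).
Oona in UTC: 07:25-09:10, 12:35-16:20, 18:40-20:30 (subtract 2h to convert from UTC+2).
Wei in UTC: 06:05-09:15, 10:50-15:10 (add 4h to convert from UTC-4).
Ana ∩ Jun: 12:25-12:55.
Ana ∩ Jun ∩ Rina: 12:25-12:55.
Ana ∩ Jun ∩ Rina ∩ Oona: 12:35-12:55.
Ana ∩ Jun ∩ Rina ∩ Oona ∩ Wei: 12:35-12:55.
Those are the intersection windows.

12:35-12:55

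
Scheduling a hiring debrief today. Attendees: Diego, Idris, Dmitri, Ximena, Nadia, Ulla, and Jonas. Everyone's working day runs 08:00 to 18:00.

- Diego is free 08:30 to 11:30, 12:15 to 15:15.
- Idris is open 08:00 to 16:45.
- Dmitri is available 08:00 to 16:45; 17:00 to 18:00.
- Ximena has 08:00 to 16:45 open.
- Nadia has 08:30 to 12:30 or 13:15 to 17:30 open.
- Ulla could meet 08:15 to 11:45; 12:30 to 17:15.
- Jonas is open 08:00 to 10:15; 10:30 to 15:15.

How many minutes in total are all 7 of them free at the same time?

Diego ∩ Idris: 08:30-11:30, 12:15-15:15.
Diego ∩ Idris ∩ Dmitri: 08:30-11:30, 12:15-15:15.
Diego ∩ Idris ∩ Dmitri ∩ Ximena: 08:30-11:30, 12:15-15:15.
Diego ∩ Idris ∩ Dmitri ∩ Ximena ∩ Nadia: 08:30-11:30, 12:15-12:30, 13:15-15:15.
Diego ∩ Idris ∩ Dmitri ∩ Ximena ∩ Nadia ∩ Ulla: 08:30-11:30, 13:15-15:15.
Diego ∩ Idris ∩ Dmitri ∩ Ximena ∩ Nadia ∩ Ulla ∩ Jonas: 08:30-10:15, 10:30-11:30, 13:15-15:15.
Summing the common windows: 105 + 60 + 120 = 285 minutes.

285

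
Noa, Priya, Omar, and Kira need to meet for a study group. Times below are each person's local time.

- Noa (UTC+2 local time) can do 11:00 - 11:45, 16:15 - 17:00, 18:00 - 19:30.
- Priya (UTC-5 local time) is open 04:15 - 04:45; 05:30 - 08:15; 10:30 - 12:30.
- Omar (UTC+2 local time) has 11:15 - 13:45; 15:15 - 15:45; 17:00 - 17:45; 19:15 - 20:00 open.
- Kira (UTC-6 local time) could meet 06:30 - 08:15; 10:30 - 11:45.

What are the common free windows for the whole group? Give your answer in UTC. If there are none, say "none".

Noa in UTC: 09:00-09:45, 14:15-15:00, 16:00-17:30 (subtract 2h to convert from UTC+2).
Priya in UTC: 09:15-09:45, 10:30-13:15, 15:30-17:30 (add 5h to convert from UTC-5).
Omar in UTC: 09:15-11:45, 13:15-13:45, 15:00-15:45, 17:15-18:00 (subtract 2h to convert from UTC+2).
Kira in UTC: 12:30-14:15, 16:30-17:45 (add 6h to convert from UTC-6).
Noa ∩ Priya: 09:15-09:45, 16:00-17:30.
Noa ∩ Priya ∩ Omar: 09:15-09:45, 17:15-17:30.
Noa ∩ Priya ∩ Omar ∩ Kira: 17:15-17:30.

17:15-17:30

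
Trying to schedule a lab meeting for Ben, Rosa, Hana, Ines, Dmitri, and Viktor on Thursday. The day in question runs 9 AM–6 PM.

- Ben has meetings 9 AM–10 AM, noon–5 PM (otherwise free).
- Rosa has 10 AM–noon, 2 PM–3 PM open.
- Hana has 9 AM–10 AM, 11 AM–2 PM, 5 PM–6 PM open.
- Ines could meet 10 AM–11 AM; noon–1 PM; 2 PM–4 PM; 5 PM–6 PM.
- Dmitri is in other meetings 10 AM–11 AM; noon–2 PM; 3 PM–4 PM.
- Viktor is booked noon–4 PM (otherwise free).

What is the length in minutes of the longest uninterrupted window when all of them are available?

0

Ben free: 10:00-12:00, 17:00-18:00 (invert busy blocks within the working day).
Rosa free: 10:00-12:00, 14:00-15:00.
Hana free: 09:00-10:00, 11:00-14:00, 17:00-18:00.
Ines free: 10:00-11:00, 12:00-13:00, 14:00-16:00, 17:00-18:00.
Dmitri free: 09:00-10:00, 11:00-12:00, 14:00-15:00, 16:00-18:00 (invert busy blocks within the working day).
Viktor free: 09:00-12:00, 16:00-18:00 (invert busy blocks within the working day).
Ben ∩ Rosa: 10:00-12:00.
Ben ∩ Rosa ∩ Hana: 11:00-12:00.
Ben ∩ Rosa ∩ Hana ∩ Ines: ∅.
Ben ∩ Rosa ∩ Hana ∩ Ines ∩ Dmitri: ∅.
Ben ∩ Rosa ∩ Hana ∩ Ines ∩ Dmitri ∩ Viktor: ∅.
There is no time when everyone is free.
No common window exists, so the longest block is 0 minutes.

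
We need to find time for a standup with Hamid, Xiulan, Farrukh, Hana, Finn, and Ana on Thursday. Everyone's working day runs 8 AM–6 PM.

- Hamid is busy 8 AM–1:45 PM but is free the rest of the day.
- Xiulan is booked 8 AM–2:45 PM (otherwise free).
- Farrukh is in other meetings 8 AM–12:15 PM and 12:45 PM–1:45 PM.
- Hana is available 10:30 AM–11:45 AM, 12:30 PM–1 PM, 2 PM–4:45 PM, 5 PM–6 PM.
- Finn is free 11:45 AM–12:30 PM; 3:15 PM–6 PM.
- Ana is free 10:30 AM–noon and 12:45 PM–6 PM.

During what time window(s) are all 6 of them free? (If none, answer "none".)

15:15-16:45, 17:00-18:00

Hamid free: 13:45-18:00 (invert busy blocks within the working day).
Xiulan free: 14:45-18:00 (invert busy blocks within the working day).
Farrukh free: 12:15-12:45, 13:45-18:00 (invert busy blocks within the working day).
Hana free: 10:30-11:45, 12:30-13:00, 14:00-16:45, 17:00-18:00.
Finn free: 11:45-12:30, 15:15-18:00.
Ana free: 10:30-12:00, 12:45-18:00.
Hamid ∩ Xiulan: 14:45-18:00.
Hamid ∩ Xiulan ∩ Farrukh: 14:45-18:00.
Hamid ∩ Xiulan ∩ Farrukh ∩ Hana: 14:45-16:45, 17:00-18:00.
Hamid ∩ Xiulan ∩ Farrukh ∩ Hana ∩ Finn: 15:15-16:45, 17:00-18:00.
Hamid ∩ Xiulan ∩ Farrukh ∩ Hana ∩ Finn ∩ Ana: 15:15-16:45, 17:00-18:00.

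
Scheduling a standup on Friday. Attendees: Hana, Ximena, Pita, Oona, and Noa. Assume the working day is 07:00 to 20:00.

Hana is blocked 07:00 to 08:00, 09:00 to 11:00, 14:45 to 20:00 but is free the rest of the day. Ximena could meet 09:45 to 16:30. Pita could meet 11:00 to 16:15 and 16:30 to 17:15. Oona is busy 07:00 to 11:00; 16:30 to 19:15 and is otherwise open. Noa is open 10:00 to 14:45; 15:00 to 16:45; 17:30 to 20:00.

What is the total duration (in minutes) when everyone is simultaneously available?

225

Hana free: 08:00-09:00, 11:00-14:45 (invert busy blocks within the working day).
Ximena free: 09:45-16:30.
Pita free: 11:00-16:15, 16:30-17:15.
Oona free: 11:00-16:30, 19:15-20:00 (invert busy blocks within the working day).
Noa free: 10:00-14:45, 15:00-16:45, 17:30-20:00.
Hana ∩ Ximena: 11:00-14:45.
Hana ∩ Ximena ∩ Pita: 11:00-14:45.
Hana ∩ Ximena ∩ Pita ∩ Oona: 11:00-14:45.
Hana ∩ Ximena ∩ Pita ∩ Oona ∩ Noa: 11:00-14:45.
That's a single block of 225 minutes.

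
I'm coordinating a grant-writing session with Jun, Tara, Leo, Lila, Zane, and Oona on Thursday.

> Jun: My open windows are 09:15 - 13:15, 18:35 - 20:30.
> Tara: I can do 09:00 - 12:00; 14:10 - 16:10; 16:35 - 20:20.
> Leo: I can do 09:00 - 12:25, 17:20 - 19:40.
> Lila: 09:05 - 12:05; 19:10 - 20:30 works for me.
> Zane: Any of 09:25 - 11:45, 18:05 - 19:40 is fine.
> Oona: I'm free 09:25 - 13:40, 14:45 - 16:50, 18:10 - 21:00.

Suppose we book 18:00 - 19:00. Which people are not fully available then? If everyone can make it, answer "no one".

Jun: not fully free for 18:00-19:00. Tara: free for 18:00-19:00. Leo: free for 18:00-19:00. Lila: not fully free for 18:00-19:00. Zane: not fully free for 18:00-19:00. Oona: not fully free for 18:00-19:00.

Jun, Lila, Oona, Zane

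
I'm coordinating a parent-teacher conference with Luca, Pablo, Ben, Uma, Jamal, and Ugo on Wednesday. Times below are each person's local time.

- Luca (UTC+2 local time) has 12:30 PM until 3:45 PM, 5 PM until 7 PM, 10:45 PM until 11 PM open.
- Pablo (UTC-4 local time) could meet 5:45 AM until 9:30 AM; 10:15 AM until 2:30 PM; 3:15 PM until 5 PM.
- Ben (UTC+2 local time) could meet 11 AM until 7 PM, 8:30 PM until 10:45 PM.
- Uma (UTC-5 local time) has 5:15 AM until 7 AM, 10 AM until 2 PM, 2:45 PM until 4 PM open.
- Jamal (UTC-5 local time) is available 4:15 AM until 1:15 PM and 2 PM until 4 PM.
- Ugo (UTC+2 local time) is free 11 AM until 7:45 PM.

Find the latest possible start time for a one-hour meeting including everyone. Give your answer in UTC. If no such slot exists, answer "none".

Luca in UTC: 10:30-13:45, 15:00-17:00, 20:45-21:00 (subtract 2h to convert from UTC+2).
Pablo in UTC: 09:45-13:30, 14:15-18:30, 19:15-21:00 (add 4h to convert from UTC-4).
Ben in UTC: 09:00-17:00, 18:30-20:45 (subtract 2h to convert from UTC+2).
Uma in UTC: 10:15-12:00, 15:00-19:00, 19:45-21:00 (add 5h to convert from UTC-5).
Jamal in UTC: 09:15-18:15, 19:00-21:00 (add 5h to convert from UTC-5).
Ugo in UTC: 09:00-17:45 (subtract 2h to convert from UTC+2).
Luca ∩ Pablo: 10:30-13:30, 15:00-17:00, 20:45-21:00.
Luca ∩ Pablo ∩ Ben: 10:30-13:30, 15:00-17:00.
Luca ∩ Pablo ∩ Ben ∩ Uma: 10:30-12:00, 15:00-17:00.
Luca ∩ Pablo ∩ Ben ∩ Uma ∩ Jamal: 10:30-12:00, 15:00-17:00.
Luca ∩ Pablo ∩ Ben ∩ Uma ∩ Jamal ∩ Ugo: 10:30-12:00, 15:00-17:00.
The last common window of at least 60 minutes is 15:00-17:00; a 60-minute meeting can start as late as 16:00 and still end by 17:00.

16:00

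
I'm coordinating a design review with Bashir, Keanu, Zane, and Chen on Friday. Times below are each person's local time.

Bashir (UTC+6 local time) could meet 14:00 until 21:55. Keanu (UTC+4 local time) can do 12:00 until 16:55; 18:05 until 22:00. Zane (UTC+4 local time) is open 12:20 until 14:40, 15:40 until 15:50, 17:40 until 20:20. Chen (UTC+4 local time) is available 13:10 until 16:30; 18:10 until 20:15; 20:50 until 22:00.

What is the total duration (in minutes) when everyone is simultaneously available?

Bashir in UTC: 08:00-15:55 (subtract 6h to convert from UTC+6).
Keanu in UTC: 08:00-12:55, 14:05-18:00 (subtract 4h to convert from UTC+4).
Zane in UTC: 08:20-10:40, 11:40-11:50, 13:40-16:20 (subtract 4h to convert from UTC+4).
Chen in UTC: 09:10-12:30, 14:10-16:15, 16:50-18:00 (subtract 4h to convert from UTC+4).
Bashir ∩ Keanu: 08:00-12:55, 14:05-15:55.
Bashir ∩ Keanu ∩ Zane: 08:20-10:40, 11:40-11:50, 14:05-15:55.
Bashir ∩ Keanu ∩ Zane ∩ Chen: 09:10-10:40, 11:40-11:50, 14:10-15:55.
Those are the intersection windows.
Summing the common windows: 90 + 10 + 105 = 205 minutes.

205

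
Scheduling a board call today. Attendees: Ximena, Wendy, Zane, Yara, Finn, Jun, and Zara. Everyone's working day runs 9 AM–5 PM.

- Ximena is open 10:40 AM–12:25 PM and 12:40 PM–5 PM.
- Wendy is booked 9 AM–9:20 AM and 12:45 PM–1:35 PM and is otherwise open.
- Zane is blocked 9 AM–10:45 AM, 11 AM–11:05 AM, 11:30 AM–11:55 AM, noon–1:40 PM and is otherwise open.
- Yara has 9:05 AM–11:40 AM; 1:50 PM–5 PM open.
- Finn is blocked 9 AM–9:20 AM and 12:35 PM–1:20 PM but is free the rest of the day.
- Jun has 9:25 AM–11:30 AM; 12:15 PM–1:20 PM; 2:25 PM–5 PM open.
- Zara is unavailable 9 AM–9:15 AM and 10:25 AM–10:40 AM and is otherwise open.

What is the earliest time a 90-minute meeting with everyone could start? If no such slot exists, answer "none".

14:25

Ximena free: 10:40-12:25, 12:40-17:00.
Wendy free: 09:20-12:45, 13:35-17:00 (invert busy blocks within the working day).
Zane free: 10:45-11:00, 11:05-11:30, 11:55-12:00, 13:40-17:00 (invert busy blocks within the working day).
Yara free: 09:05-11:40, 13:50-17:00.
Finn free: 09:20-12:35, 13:20-17:00 (invert busy blocks within the working day).
Jun free: 09:25-11:30, 12:15-13:20, 14:25-17:00.
Zara free: 09:15-10:25, 10:40-17:00 (invert busy blocks within the working day).
Ximena ∩ Wendy: 10:40-12:25, 12:40-12:45, 13:35-17:00.
Ximena ∩ Wendy ∩ Zane: 10:45-11:00, 11:05-11:30, 11:55-12:00, 13:40-17:00.
Ximena ∩ Wendy ∩ Zane ∩ Yara: 10:45-11:00, 11:05-11:30, 13:50-17:00.
Ximena ∩ Wendy ∩ Zane ∩ Yara ∩ Finn: 10:45-11:00, 11:05-11:30, 13:50-17:00.
Ximena ∩ Wendy ∩ Zane ∩ Yara ∩ Finn ∩ Jun: 10:45-11:00, 11:05-11:30, 14:25-17:00.
Ximena ∩ Wendy ∩ Zane ∩ Yara ∩ Finn ∩ Jun ∩ Zara: 10:45-11:00, 11:05-11:30, 14:25-17:00.
Those are the intersection windows.
The first common window of at least 90 minutes is 14:25-17:00, so the earliest start is 14:25.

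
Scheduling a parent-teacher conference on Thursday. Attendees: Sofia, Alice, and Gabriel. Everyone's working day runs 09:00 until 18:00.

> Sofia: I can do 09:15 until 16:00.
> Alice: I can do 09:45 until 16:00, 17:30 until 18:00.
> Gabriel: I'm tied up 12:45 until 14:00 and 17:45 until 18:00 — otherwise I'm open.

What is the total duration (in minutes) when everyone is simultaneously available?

Sofia free: 09:15-16:00.
Alice free: 09:45-16:00, 17:30-18:00.
Gabriel free: 09:00-12:45, 14:00-17:45 (invert busy blocks within the working day).
Sofia ∩ Alice: 09:45-16:00.
Sofia ∩ Alice ∩ Gabriel: 09:45-12:45, 14:00-16:00.
So the common availability across everyone is 09:45-12:45, 14:00-16:00.
Summing the common windows: 180 + 120 = 300 minutes.

300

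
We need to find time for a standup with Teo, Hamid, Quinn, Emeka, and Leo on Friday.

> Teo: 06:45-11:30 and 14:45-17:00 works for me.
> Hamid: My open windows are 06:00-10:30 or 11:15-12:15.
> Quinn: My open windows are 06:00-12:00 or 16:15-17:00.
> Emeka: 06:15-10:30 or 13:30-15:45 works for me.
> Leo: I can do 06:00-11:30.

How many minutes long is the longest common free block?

Teo ∩ Hamid: 06:45-10:30, 11:15-11:30.
Teo ∩ Hamid ∩ Quinn: 06:45-10:30, 11:15-11:30.
Teo ∩ Hamid ∩ Quinn ∩ Emeka: 06:45-10:30.
Teo ∩ Hamid ∩ Quinn ∩ Emeka ∩ Leo: 06:45-10:30.
Those are the intersection windows.
The longest is 06:45-10:30 at 225 minutes.

225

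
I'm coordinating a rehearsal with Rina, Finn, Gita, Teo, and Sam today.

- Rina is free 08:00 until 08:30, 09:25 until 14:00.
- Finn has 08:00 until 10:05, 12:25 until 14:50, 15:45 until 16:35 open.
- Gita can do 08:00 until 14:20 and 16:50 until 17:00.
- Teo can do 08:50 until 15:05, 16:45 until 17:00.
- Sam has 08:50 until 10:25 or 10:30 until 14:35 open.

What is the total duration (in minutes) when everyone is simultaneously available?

135

Rina ∩ Finn: 08:00-08:30, 09:25-10:05, 12:25-14:00.
Rina ∩ Finn ∩ Gita: 08:00-08:30, 09:25-10:05, 12:25-14:00.
Rina ∩ Finn ∩ Gita ∩ Teo: 09:25-10:05, 12:25-14:00.
Rina ∩ Finn ∩ Gita ∩ Teo ∩ Sam: 09:25-10:05, 12:25-14:00.
So the common availability across everyone is 09:25-10:05, 12:25-14:00.
Summing the common windows: 40 + 95 = 135 minutes.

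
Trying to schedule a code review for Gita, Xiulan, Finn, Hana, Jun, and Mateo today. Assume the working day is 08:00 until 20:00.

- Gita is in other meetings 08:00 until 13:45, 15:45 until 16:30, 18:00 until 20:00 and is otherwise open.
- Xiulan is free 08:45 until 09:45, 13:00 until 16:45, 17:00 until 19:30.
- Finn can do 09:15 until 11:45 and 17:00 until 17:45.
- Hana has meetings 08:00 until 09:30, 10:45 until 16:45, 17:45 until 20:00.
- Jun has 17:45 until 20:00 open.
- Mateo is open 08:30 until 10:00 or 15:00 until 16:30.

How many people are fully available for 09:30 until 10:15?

Gita free: 13:45-15:45, 16:30-18:00 (invert busy blocks within the working day).
Xiulan free: 08:45-09:45, 13:00-16:45, 17:00-19:30.
Finn free: 09:15-11:45, 17:00-17:45.
Hana free: 09:30-10:45, 16:45-17:45 (invert busy blocks within the working day).
Jun free: 17:45-20:00.
Mateo free: 08:30-10:00, 15:00-16:30.
Finn and Hana can make the full 09:30-10:15 slot — that's 2.

2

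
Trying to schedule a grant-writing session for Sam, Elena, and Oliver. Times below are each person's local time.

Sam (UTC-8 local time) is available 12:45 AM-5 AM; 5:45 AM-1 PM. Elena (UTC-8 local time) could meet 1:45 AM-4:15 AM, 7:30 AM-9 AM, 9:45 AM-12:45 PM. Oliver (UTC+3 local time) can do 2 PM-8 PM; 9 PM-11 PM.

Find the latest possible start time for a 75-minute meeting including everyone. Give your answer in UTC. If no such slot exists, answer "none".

Sam in UTC: 08:45-13:00, 13:45-21:00 (add 8h to convert from UTC-8).
Elena in UTC: 09:45-12:15, 15:30-17:00, 17:45-20:45 (add 8h to convert from UTC-8).
Oliver in UTC: 11:00-17:00, 18:00-20:00 (subtract 3h to convert from UTC+3).
Sam ∩ Elena: 09:45-12:15, 15:30-17:00, 17:45-20:45.
Sam ∩ Elena ∩ Oliver: 11:00-12:15, 15:30-17:00, 18:00-20:00.
The last common window of at least 75 minutes is 18:00-20:00; a 75-minute meeting can start as late as 18:45 and still end by 20:00.

18:45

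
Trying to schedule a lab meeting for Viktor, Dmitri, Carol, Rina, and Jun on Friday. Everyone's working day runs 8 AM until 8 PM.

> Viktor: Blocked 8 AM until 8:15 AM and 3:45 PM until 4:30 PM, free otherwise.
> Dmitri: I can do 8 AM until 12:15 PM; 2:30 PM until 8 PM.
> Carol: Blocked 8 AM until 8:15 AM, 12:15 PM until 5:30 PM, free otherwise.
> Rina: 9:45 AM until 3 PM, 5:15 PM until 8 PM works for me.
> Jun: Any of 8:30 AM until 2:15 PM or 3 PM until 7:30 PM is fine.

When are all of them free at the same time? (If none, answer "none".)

Viktor free: 08:15-15:45, 16:30-20:00 (invert busy blocks within the working day).
Dmitri free: 08:00-12:15, 14:30-20:00.
Carol free: 08:15-12:15, 17:30-20:00 (invert busy blocks within the working day).
Rina free: 09:45-15:00, 17:15-20:00.
Jun free: 08:30-14:15, 15:00-19:30.
Viktor ∩ Dmitri: 08:15-12:15, 14:30-15:45, 16:30-20:00.
Viktor ∩ Dmitri ∩ Carol: 08:15-12:15, 17:30-20:00.
Viktor ∩ Dmitri ∩ Carol ∩ Rina: 09:45-12:15, 17:30-20:00.
Viktor ∩ Dmitri ∩ Carol ∩ Rina ∩ Jun: 09:45-12:15, 17:30-19:30.
So the common availability across everyone is 09:45-12:15, 17:30-19:30.

09:45-12:15, 17:30-19:30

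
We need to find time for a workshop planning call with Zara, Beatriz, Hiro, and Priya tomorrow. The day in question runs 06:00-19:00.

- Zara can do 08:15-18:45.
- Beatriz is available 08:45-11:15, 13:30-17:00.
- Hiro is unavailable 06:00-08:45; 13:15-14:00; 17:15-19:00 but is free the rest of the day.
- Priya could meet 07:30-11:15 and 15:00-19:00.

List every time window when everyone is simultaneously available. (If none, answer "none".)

Zara free: 08:15-18:45.
Beatriz free: 08:45-11:15, 13:30-17:00.
Hiro free: 08:45-13:15, 14:00-17:15 (invert busy blocks within the working day).
Priya free: 07:30-11:15, 15:00-19:00.
Zara ∩ Beatriz: 08:45-11:15, 13:30-17:00.
Zara ∩ Beatriz ∩ Hiro: 08:45-11:15, 14:00-17:00.
Zara ∩ Beatriz ∩ Hiro ∩ Priya: 08:45-11:15, 15:00-17:00.

08:45-11:15, 15:00-17:00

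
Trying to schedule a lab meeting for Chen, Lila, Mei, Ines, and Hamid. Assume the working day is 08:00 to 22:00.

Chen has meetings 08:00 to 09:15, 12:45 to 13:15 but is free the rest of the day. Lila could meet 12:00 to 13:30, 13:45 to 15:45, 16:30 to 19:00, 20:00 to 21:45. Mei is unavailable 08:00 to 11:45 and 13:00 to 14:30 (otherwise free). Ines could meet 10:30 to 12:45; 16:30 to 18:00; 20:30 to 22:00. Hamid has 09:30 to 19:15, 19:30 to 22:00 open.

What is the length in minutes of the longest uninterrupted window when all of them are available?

90

Chen free: 09:15-12:45, 13:15-22:00 (invert busy blocks within the working day).
Lila free: 12:00-13:30, 13:45-15:45, 16:30-19:00, 20:00-21:45.
Mei free: 11:45-13:00, 14:30-22:00 (invert busy blocks within the working day).
Ines free: 10:30-12:45, 16:30-18:00, 20:30-22:00.
Hamid free: 09:30-19:15, 19:30-22:00.
Chen ∩ Lila: 12:00-12:45, 13:15-13:30, 13:45-15:45, 16:30-19:00, 20:00-21:45.
Chen ∩ Lila ∩ Mei: 12:00-12:45, 14:30-15:45, 16:30-19:00, 20:00-21:45.
Chen ∩ Lila ∩ Mei ∩ Ines: 12:00-12:45, 16:30-18:00, 20:30-21:45.
Chen ∩ Lila ∩ Mei ∩ Ines ∩ Hamid: 12:00-12:45, 16:30-18:00, 20:30-21:45.
Those are the intersection windows.
The longest is 16:30-18:00 at 90 minutes.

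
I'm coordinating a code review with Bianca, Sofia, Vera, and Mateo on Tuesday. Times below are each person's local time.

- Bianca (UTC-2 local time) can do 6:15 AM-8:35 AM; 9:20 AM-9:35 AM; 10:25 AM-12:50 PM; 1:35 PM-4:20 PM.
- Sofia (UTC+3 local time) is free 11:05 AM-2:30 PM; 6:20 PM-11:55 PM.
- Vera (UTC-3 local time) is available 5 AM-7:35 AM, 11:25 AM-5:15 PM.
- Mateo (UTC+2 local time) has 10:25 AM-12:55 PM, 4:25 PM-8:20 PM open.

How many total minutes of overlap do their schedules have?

Bianca in UTC: 08:15-10:35, 11:20-11:35, 12:25-14:50, 15:35-18:20 (add 2h to convert from UTC-2).
Sofia in UTC: 08:05-11:30, 15:20-20:55 (subtract 3h to convert from UTC+3).
Vera in UTC: 08:00-10:35, 14:25-20:15 (add 3h to convert from UTC-3).
Mateo in UTC: 08:25-10:55, 14:25-18:20 (subtract 2h to convert from UTC+2).
Bianca ∩ Sofia: 08:15-10:35, 11:20-11:30, 15:35-18:20.
Bianca ∩ Sofia ∩ Vera: 08:15-10:35, 15:35-18:20.
Bianca ∩ Sofia ∩ Vera ∩ Mateo: 08:25-10:35, 15:35-18:20.
Summing the common windows: 130 + 165 = 295 minutes.

295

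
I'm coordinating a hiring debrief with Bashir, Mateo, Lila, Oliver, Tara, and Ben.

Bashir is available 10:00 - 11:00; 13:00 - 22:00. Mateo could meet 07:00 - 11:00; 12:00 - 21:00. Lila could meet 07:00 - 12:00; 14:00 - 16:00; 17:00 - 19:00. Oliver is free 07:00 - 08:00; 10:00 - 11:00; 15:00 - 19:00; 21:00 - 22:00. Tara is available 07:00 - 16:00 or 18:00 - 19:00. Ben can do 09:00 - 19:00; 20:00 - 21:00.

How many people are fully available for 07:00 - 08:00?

Mateo, Lila, Oliver, and Tara can make the full 07:00-08:00 slot — that's 4.

4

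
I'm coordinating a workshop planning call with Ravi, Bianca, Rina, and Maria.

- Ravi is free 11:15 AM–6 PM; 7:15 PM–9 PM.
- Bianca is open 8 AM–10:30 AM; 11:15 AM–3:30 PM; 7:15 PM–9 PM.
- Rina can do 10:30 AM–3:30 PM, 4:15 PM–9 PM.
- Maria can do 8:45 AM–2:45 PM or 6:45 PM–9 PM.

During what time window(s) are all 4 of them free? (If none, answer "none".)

Ravi ∩ Bianca: 11:15-15:30, 19:15-21:00.
Ravi ∩ Bianca ∩ Rina: 11:15-15:30, 19:15-21:00.
Ravi ∩ Bianca ∩ Rina ∩ Maria: 11:15-14:45, 19:15-21:00.

11:15-14:45, 19:15-21:00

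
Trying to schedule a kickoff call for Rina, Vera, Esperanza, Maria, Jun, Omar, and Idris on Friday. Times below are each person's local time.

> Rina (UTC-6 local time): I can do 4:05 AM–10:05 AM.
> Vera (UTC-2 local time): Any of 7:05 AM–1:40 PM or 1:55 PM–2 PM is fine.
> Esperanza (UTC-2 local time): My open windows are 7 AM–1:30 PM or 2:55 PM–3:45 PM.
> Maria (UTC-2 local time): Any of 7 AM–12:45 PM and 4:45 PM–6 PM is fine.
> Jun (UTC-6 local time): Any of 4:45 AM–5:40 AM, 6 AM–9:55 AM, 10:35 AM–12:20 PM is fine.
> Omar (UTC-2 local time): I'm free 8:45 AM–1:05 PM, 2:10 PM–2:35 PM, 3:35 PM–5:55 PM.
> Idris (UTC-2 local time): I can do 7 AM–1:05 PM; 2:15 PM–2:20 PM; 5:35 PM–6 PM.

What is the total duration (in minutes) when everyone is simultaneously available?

Rina in UTC: 10:05-16:05 (add 6h to convert from UTC-6).
Vera in UTC: 09:05-15:40, 15:55-16:00 (add 2h to convert from UTC-2).
Esperanza in UTC: 09:00-15:30, 16:55-17:45 (add 2h to convert from UTC-2).
Maria in UTC: 09:00-14:45, 18:45-20:00 (add 2h to convert from UTC-2).
Jun in UTC: 10:45-11:40, 12:00-15:55, 16:35-18:20 (add 6h to convert from UTC-6).
Omar in UTC: 10:45-15:05, 16:10-16:35, 17:35-19:55 (add 2h to convert from UTC-2).
Idris in UTC: 09:00-15:05, 16:15-16:20, 19:35-20:00 (add 2h to convert from UTC-2).
Rina ∩ Vera: 10:05-15:40, 15:55-16:00.
Rina ∩ Vera ∩ Esperanza: 10:05-15:30.
Rina ∩ Vera ∩ Esperanza ∩ Maria: 10:05-14:45.
Rina ∩ Vera ∩ Esperanza ∩ Maria ∩ Jun: 10:45-11:40, 12:00-14:45.
Rina ∩ Vera ∩ Esperanza ∩ Maria ∩ Jun ∩ Omar: 10:45-11:40, 12:00-14:45.
Rina ∩ Vera ∩ Esperanza ∩ Maria ∩ Jun ∩ Omar ∩ Idris: 10:45-11:40, 12:00-14:45.
Summing the common windows: 55 + 165 = 220 minutes.

220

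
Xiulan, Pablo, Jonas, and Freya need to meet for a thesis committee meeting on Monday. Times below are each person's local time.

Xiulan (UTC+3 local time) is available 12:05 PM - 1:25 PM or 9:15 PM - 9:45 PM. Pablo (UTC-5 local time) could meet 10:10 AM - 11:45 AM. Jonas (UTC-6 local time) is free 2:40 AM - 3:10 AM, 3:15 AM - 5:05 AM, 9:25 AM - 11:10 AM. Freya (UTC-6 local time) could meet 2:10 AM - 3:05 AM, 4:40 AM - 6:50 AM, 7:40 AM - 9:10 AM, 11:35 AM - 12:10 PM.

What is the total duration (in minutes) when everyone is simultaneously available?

0

Xiulan in UTC: 09:05-10:25, 18:15-18:45 (subtract 3h to convert from UTC+3).
Pablo in UTC: 15:10-16:45 (add 5h to convert from UTC-5).
Jonas in UTC: 08:40-09:10, 09:15-11:05, 15:25-17:10 (add 6h to convert from UTC-6).
Freya in UTC: 08:10-09:05, 10:40-12:50, 13:40-15:10, 17:35-18:10 (add 6h to convert from UTC-6).
Xiulan ∩ Pablo: ∅.
Xiulan ∩ Pablo ∩ Jonas: ∅.
Xiulan ∩ Pablo ∩ Jonas ∩ Freya: ∅.
There is no time when everyone is free.
There is no common window, so the total is 0 minutes.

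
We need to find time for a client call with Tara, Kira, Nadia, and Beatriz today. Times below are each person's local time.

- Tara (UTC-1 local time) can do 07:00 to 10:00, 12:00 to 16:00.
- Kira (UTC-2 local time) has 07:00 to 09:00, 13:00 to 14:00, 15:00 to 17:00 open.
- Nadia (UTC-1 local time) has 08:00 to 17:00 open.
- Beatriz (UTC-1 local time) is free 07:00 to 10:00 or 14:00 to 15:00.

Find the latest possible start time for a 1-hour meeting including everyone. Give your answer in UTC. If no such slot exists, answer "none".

15:00

Tara in UTC: 08:00-11:00, 13:00-17:00 (add 1h to convert from UTC-1).
Kira in UTC: 09:00-11:00, 15:00-16:00, 17:00-19:00 (add 2h to convert from UTC-2).
Nadia in UTC: 09:00-18:00 (add 1h to convert from UTC-1).
Beatriz in UTC: 08:00-11:00, 15:00-16:00 (add 1h to convert from UTC-1).
Tara ∩ Kira: 09:00-11:00, 15:00-16:00.
Tara ∩ Kira ∩ Nadia: 09:00-11:00, 15:00-16:00.
Tara ∩ Kira ∩ Nadia ∩ Beatriz: 09:00-11:00, 15:00-16:00.
The last common window of at least 60 minutes is 15:00-16:00; a 60-minute meeting can start as late as 15:00 and still end by 16:00.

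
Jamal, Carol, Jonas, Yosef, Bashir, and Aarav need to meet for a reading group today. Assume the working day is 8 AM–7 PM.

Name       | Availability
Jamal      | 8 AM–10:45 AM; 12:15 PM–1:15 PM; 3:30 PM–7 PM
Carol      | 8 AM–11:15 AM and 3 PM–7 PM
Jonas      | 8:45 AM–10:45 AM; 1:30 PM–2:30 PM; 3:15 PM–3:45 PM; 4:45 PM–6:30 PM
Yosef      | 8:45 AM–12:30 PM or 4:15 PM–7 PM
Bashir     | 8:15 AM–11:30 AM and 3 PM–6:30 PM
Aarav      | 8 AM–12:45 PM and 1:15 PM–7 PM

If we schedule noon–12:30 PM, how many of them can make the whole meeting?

Yosef and Aarav can make the full 12:00-12:30 slot — that's 2.

2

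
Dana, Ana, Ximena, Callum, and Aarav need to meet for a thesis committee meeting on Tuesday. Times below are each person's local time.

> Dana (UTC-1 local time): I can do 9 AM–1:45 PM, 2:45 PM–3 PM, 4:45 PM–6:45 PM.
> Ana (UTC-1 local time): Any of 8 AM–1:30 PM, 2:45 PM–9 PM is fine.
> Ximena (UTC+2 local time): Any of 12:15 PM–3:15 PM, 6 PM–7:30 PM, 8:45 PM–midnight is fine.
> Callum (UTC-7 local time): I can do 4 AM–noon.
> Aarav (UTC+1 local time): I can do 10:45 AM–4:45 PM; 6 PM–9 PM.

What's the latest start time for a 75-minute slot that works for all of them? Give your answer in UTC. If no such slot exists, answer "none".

12:00

Dana in UTC: 10:00-14:45, 15:45-16:00, 17:45-19:45 (add 1h to convert from UTC-1).
Ana in UTC: 09:00-14:30, 15:45-22:00 (add 1h to convert from UTC-1).
Ximena in UTC: 10:15-13:15, 16:00-17:30, 18:45-22:00 (subtract 2h to convert from UTC+2).
Callum in UTC: 11:00-19:00 (add 7h to convert from UTC-7).
Aarav in UTC: 09:45-15:45, 17:00-20:00 (subtract 1h to convert from UTC+1).
Dana ∩ Ana: 10:00-14:30, 15:45-16:00, 17:45-19:45.
Dana ∩ Ana ∩ Ximena: 10:15-13:15, 18:45-19:45.
Dana ∩ Ana ∩ Ximena ∩ Callum: 11:00-13:15, 18:45-19:00.
Dana ∩ Ana ∩ Ximena ∩ Callum ∩ Aarav: 11:00-13:15, 18:45-19:00.
The last common window of at least 75 minutes is 11:00-13:15; a 75-minute meeting can start as late as 12:00 and still end by 13:15.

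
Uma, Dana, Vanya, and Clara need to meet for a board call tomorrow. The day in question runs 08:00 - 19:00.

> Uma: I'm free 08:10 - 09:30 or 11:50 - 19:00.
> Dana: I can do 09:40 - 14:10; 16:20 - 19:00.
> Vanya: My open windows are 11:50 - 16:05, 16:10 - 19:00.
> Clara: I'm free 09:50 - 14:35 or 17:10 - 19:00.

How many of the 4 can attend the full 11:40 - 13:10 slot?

2

Dana and Clara can make the full 11:40-13:10 slot — that's 2.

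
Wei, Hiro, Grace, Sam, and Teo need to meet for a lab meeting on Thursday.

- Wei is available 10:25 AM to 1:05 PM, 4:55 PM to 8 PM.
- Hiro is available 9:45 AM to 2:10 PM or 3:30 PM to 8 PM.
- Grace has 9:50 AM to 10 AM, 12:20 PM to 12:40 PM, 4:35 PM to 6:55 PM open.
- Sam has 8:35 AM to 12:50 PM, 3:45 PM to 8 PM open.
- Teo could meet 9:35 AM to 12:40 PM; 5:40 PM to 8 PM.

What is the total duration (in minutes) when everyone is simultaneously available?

95

Wei ∩ Hiro: 10:25-13:05, 16:55-20:00.
Wei ∩ Hiro ∩ Grace: 12:20-12:40, 16:55-18:55.
Wei ∩ Hiro ∩ Grace ∩ Sam: 12:20-12:40, 16:55-18:55.
Wei ∩ Hiro ∩ Grace ∩ Sam ∩ Teo: 12:20-12:40, 17:40-18:55.
Summing the common windows: 20 + 75 = 95 minutes.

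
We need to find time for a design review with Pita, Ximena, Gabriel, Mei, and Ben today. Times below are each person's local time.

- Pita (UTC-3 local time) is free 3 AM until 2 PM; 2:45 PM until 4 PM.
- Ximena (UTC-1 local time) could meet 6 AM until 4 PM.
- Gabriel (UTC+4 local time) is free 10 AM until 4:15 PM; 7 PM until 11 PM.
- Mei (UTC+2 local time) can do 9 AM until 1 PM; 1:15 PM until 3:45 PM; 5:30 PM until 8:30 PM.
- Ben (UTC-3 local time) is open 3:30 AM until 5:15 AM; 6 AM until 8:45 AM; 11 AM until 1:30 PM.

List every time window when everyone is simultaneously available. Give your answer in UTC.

07:00-08:15, 09:00-11:00, 11:15-11:45, 15:30-16:30

Pita in UTC: 06:00-17:00, 17:45-19:00 (add 3h to convert from UTC-3).
Ximena in UTC: 07:00-17:00 (add 1h to convert from UTC-1).
Gabriel in UTC: 06:00-12:15, 15:00-19:00 (subtract 4h to convert from UTC+4).
Mei in UTC: 07:00-11:00, 11:15-13:45, 15:30-18:30 (subtract 2h to convert from UTC+2).
Ben in UTC: 06:30-08:15, 09:00-11:45, 14:00-16:30 (add 3h to convert from UTC-3).
Pita ∩ Ximena: 07:00-17:00.
Pita ∩ Ximena ∩ Gabriel: 07:00-12:15, 15:00-17:00.
Pita ∩ Ximena ∩ Gabriel ∩ Mei: 07:00-11:00, 11:15-12:15, 15:30-17:00.
Pita ∩ Ximena ∩ Gabriel ∩ Mei ∩ Ben: 07:00-08:15, 09:00-11:00, 11:15-11:45, 15:30-16:30.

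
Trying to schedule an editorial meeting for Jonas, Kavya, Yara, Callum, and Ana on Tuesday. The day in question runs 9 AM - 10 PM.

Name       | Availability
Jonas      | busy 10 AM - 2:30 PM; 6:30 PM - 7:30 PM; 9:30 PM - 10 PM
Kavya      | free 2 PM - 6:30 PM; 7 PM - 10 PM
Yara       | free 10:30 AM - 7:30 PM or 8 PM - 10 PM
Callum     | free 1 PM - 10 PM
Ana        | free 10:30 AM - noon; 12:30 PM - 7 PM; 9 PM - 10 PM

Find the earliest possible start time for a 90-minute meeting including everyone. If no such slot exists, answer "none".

14:30

Jonas free: 09:00-10:00, 14:30-18:30, 19:30-21:30 (invert busy blocks within the working day).
Kavya free: 14:00-18:30, 19:00-22:00.
Yara free: 10:30-19:30, 20:00-22:00.
Callum free: 13:00-22:00.
Ana free: 10:30-12:00, 12:30-19:00, 21:00-22:00.
Jonas ∩ Kavya: 14:30-18:30, 19:30-21:30.
Jonas ∩ Kavya ∩ Yara: 14:30-18:30, 20:00-21:30.
Jonas ∩ Kavya ∩ Yara ∩ Callum: 14:30-18:30, 20:00-21:30.
Jonas ∩ Kavya ∩ Yara ∩ Callum ∩ Ana: 14:30-18:30, 21:00-21:30.
The first common window of at least 90 minutes is 14:30-18:30, so the earliest start is 14:30.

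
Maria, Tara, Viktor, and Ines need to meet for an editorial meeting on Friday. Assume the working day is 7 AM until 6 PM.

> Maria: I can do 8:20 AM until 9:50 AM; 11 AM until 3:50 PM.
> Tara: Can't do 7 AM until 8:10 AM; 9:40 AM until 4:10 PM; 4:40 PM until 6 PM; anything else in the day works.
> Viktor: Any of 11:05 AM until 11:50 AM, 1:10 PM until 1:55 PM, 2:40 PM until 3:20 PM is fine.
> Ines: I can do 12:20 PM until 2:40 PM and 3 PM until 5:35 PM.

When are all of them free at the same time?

none

Maria free: 08:20-09:50, 11:00-15:50.
Tara free: 08:10-09:40, 16:10-16:40 (invert busy blocks within the working day).
Viktor free: 11:05-11:50, 13:10-13:55, 14:40-15:20.
Ines free: 12:20-14:40, 15:00-17:35.
Maria ∩ Tara: 08:20-09:40.
Maria ∩ Tara ∩ Viktor: ∅.
Maria ∩ Tara ∩ Viktor ∩ Ines: ∅.
There is no time when everyone is free.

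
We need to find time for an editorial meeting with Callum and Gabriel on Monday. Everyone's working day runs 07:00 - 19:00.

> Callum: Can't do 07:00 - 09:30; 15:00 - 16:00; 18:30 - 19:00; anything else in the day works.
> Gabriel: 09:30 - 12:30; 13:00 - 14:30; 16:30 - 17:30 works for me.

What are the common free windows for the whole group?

09:30-12:30, 13:00-14:30, 16:30-17:30

Callum free: 09:30-15:00, 16:00-18:30 (invert busy blocks within the working day).
Gabriel free: 09:30-12:30, 13:00-14:30, 16:30-17:30.
Callum ∩ Gabriel: 09:30-12:30, 13:00-14:30, 16:30-17:30.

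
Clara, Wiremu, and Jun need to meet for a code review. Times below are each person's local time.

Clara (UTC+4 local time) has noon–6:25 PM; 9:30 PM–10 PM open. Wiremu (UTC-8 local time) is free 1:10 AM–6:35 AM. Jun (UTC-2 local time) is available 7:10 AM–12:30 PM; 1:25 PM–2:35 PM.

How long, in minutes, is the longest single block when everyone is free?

315

Clara in UTC: 08:00-14:25, 17:30-18:00 (subtract 4h to convert from UTC+4).
Wiremu in UTC: 09:10-14:35 (add 8h to convert from UTC-8).
Jun in UTC: 09:10-14:30, 15:25-16:35 (add 2h to convert from UTC-2).
Clara ∩ Wiremu: 09:10-14:25.
Clara ∩ Wiremu ∩ Jun: 09:10-14:25.
The longest is 09:10-14:25 at 315 minutes.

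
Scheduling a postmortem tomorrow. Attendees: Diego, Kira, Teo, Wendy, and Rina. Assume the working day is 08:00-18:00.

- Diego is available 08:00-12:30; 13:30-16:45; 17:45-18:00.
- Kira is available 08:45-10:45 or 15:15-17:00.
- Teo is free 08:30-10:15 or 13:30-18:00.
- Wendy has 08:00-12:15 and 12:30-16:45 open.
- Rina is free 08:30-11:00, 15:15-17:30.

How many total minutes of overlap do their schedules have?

Diego ∩ Kira: 08:45-10:45, 15:15-16:45.
Diego ∩ Kira ∩ Teo: 08:45-10:15, 15:15-16:45.
Diego ∩ Kira ∩ Teo ∩ Wendy: 08:45-10:15, 15:15-16:45.
Diego ∩ Kira ∩ Teo ∩ Wendy ∩ Rina: 08:45-10:15, 15:15-16:45.
Those are the intersection windows.
Summing the common windows: 90 + 90 = 180 minutes.

180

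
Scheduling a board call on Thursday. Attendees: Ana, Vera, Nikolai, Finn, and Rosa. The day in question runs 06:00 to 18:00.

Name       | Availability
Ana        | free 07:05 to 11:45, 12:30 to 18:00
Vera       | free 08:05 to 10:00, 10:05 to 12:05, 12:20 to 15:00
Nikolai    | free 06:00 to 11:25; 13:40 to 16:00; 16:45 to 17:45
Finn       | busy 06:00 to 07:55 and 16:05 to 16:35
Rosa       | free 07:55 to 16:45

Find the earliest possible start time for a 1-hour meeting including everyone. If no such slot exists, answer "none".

Ana free: 07:05-11:45, 12:30-18:00.
Vera free: 08:05-10:00, 10:05-12:05, 12:20-15:00.
Nikolai free: 06:00-11:25, 13:40-16:00, 16:45-17:45.
Finn free: 07:55-16:05, 16:35-18:00 (invert busy blocks within the working day).
Rosa free: 07:55-16:45.
Ana ∩ Vera: 08:05-10:00, 10:05-11:45, 12:30-15:00.
Ana ∩ Vera ∩ Nikolai: 08:05-10:00, 10:05-11:25, 13:40-15:00.
Ana ∩ Vera ∩ Nikolai ∩ Finn: 08:05-10:00, 10:05-11:25, 13:40-15:00.
Ana ∩ Vera ∩ Nikolai ∩ Finn ∩ Rosa: 08:05-10:00, 10:05-11:25, 13:40-15:00.
So the common availability across everyone is 08:05-10:00, 10:05-11:25, 13:40-15:00.
The first common window of at least 60 minutes is 08:05-10:00, so the earliest start is 08:05.

08:05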